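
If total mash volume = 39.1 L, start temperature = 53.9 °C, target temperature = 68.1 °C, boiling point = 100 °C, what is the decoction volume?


V_dec = V_total·(T_target − T_start)/(T_boil − T_start)
V_dec = 39.1·(68.1 − 53.9)/(100 − 53.9)

12.0438 L


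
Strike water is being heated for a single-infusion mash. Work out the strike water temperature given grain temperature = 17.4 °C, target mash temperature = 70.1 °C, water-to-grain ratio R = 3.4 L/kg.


T_strike = (0.41/R)·(T_mash − T_grain) + T_mash
T_strike = (0.41/3.4)·(70.1 − 17.4) + 70.1

76.4550 °C


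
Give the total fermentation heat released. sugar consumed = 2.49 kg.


Q = m_sugar · 590 kJ/kg
Q = 2.49 · 590

1469.1000 kJ


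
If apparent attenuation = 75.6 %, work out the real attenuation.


RA = AA · 0.8192
RA = 75.6 · 0.8192

61.9315 %


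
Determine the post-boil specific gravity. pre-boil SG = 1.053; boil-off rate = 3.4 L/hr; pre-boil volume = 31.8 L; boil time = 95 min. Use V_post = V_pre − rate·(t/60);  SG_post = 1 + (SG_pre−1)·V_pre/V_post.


V_post = 31.8 − 3.4·(95/60) = 26.4167
SG_post = 1 + (1.053 − 1)·31.8/26.4167

1.0638


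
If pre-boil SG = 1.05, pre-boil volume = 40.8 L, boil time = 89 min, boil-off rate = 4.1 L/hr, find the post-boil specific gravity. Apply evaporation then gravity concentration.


V_post = V_pre − rate·(t/60);  SG_post = 1 + (SG_pre−1)·V_pre/V_post
V_post = 40.8 − 4.1·(89/60) = 34.7183
SG_post = 1 + (1.05 − 1)·40.8/34.7183

1.0588


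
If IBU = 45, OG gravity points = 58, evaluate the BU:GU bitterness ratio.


BU:GU = IBU / OG_points
BU:GU = 45 / 58

0.7759


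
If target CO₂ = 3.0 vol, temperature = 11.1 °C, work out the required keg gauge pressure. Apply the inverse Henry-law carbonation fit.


psi = vols/(0.01821 + 0.09011·e^(−0.04·T)) − 14.695
psi = 3.0/(0.01821 + 0.09011·e^(−0.04·11.1)) − 14.695

24.7722 psi


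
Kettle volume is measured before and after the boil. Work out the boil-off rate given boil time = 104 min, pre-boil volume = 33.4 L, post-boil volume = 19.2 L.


rate = (V_pre − V_post) / (t_min/60)
rate = (33.4 − 19.2) / (104/60)

8.1923 L/hr


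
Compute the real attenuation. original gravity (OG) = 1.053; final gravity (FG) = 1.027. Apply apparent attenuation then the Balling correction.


AA = (OG−FG)/(OG−1)·100;  RA = AA·0.8192
AA = (1.053 − 1.027)/(1.053 − 1)·100 = 49.0566
RA = 49.0566·0.8192

40.1872 %


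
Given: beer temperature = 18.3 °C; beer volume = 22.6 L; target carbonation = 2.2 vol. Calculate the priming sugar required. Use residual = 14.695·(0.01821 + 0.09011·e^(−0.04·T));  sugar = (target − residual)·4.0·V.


residual = 14.695·(0.01821 + 0.09011·e^(−0.04·18.3)) = 0.9044
sugar = (2.2 − 0.9044)·4.0·22.6

117.1178 g


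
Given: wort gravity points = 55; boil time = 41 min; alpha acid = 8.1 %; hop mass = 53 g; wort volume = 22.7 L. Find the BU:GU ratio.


U = 1.65·0.000125^(GP/1000)·(1−e^(−0.04t))/4.15;  IBU = (α/100)·m·U·1000/V;  BU:GU = IBU/GP
U = 1.65·0.000125^(55/1000)·(1−e^(−0.04·41))/4.15 = 0.1955
IBU = (8.1/100)·53·0.1955·1000/22.7 = 36.9698
BU:GU = 36.9698/55

0.6722


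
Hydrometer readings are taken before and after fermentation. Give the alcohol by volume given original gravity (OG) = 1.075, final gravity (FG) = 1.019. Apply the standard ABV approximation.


ABV = (OG − FG) · 131.25
ABV = (1.075 − 1.019) · 131.25

7.3500 % ABV


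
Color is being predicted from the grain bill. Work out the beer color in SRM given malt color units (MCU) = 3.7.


SRM = 1.4922 · MCU^0.6859
SRM = 1.4922 · 3.7^0.6859

3.6606 SRM


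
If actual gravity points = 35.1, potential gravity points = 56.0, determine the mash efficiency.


efficiency = actual / potential × 100
efficiency = 35.1 / 56.0 × 100

62.6786 %


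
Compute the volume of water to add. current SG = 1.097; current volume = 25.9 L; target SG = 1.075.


V_water = V·((SG_curr − 1)/(SG_target − 1) − 1)
V_water = 25.9·((1.097 − 1)/(1.075 − 1) − 1)

7.5973 L


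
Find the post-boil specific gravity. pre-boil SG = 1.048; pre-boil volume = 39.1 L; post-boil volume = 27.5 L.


SG_post = 1 + (SG_pre − 1)·V_pre/V_post
pts_pre = (1.048 − 1)·1000 = 48.0000
pts_post = 48.0000·39.1/27.5 = 68.2473
SG_post = 1 + 68.2473/1000

1.0682


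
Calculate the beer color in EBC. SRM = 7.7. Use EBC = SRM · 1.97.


EBC = 7.7 · 1.97

15.1690 EBC


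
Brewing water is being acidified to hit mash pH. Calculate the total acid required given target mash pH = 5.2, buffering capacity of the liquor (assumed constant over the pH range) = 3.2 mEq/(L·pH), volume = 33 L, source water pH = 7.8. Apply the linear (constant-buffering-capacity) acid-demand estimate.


acid = buffering capacity · (pH_source − pH_target) · V
acid = 3.2 · (7.8 − 5.2) · 33

274.5600 mEq


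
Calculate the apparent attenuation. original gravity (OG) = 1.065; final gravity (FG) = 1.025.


AA = (OG − FG)/(OG − 1) · 100
AA = (1.065 − 1.025)/(1.065 − 1) · 100

61.5385 %


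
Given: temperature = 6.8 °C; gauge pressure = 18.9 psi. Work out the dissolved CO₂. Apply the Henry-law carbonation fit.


vols = (P + 14.695)·(0.01821 + 0.09011·e^(−0.04·T))
vols = (18.9 + 14.695)·(0.01821 + 0.09011·e^(−0.04·6.8))

2.9181 volumes


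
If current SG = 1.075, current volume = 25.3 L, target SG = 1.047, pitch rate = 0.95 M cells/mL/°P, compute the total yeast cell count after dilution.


V_w = V·((SG_c−1)/(SG_t−1)−1);  °P = 259 − 259/SG_t;  cells = rate·(V+V_w)·°P
V_w = 25.3·((1.075−1)/(1.047−1)−1) = 15.0723
V_final = 25.3 + 15.0723 = 40.3723
°P = 259 − 259/1.047 = 11.6266
cells = 0.95·40.3723·11.6266

445.9216 billion cells


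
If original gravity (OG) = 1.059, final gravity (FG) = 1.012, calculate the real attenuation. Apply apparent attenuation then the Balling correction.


AA = (OG−FG)/(OG−1)·100;  RA = AA·0.8192
AA = (1.059 − 1.012)/(1.059 − 1)·100 = 79.6610
RA = 79.6610·0.8192

65.2583 %


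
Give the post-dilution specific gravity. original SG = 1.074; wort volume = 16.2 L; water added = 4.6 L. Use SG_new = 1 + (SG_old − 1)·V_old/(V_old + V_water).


pts = (1.074 − 1)·1000·16.2/(16.2 + 4.6) = 57.6346
SG_new = 1 + 57.6346/1000

1.0576


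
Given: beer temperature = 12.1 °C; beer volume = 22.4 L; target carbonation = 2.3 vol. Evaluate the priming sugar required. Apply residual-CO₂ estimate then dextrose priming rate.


residual = 14.695·(0.01821 + 0.09011·e^(−0.04·T));  sugar = (target − residual)·4.0·V
residual = 14.695·(0.01821 + 0.09011·e^(−0.04·12.1)) = 1.0837
sugar = (2.3 − 1.0837)·4.0·22.4

108.9807 g


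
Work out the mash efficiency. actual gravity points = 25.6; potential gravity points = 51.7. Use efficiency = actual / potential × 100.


efficiency = 25.6 / 51.7 × 100

49.5164 %


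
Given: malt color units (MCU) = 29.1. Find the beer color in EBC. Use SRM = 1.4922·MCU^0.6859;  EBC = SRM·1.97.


SRM = 1.4922·29.1^0.6859 = 15.0630
EBC = 15.0630·1.97

29.6741 EBC


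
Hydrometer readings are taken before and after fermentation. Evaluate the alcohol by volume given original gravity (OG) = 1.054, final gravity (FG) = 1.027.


ABV = (OG − FG) · 131.25
ABV = (1.054 − 1.027) · 131.25

3.5438 % ABV


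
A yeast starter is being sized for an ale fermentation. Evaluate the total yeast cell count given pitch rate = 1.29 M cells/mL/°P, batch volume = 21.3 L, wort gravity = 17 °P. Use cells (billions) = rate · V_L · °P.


cells = 1.29 · 21.3 · 17

467.1090 billion cells


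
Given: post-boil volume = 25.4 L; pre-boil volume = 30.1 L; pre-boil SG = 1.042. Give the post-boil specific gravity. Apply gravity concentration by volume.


SG_post = 1 + (SG_pre − 1)·V_pre/V_post
pts_pre = (1.042 − 1)·1000 = 42.0000
pts_post = 42.0000·30.1/25.4 = 49.7717
SG_post = 1 + 49.7717/1000

1.0498


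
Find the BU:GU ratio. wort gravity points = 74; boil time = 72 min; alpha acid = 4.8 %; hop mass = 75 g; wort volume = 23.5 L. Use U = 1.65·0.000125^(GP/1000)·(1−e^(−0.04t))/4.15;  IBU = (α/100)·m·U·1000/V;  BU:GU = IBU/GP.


U = 1.65·0.000125^(74/1000)·(1−e^(−0.04·72))/4.15 = 0.1930
IBU = (4.8/100)·75·0.1930·1000/23.5 = 29.5632
BU:GU = 29.5632/74

0.3995


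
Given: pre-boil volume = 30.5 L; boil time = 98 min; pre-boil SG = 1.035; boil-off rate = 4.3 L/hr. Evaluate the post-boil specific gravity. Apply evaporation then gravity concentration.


V_post = V_pre − rate·(t/60);  SG_post = 1 + (SG_pre−1)·V_pre/V_post
V_post = 30.5 − 4.3·(98/60) = 23.4767
SG_post = 1 + (1.035 − 1)·30.5/23.4767

1.0455


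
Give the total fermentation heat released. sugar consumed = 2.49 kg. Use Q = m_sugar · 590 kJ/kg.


Q = 2.49 · 590

1469.1000 kJ


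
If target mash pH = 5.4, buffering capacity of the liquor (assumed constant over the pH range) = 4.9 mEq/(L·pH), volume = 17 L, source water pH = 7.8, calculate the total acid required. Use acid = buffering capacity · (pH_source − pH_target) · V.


acid = 4.9 · (7.8 − 5.4) · 17

199.9200 mEq


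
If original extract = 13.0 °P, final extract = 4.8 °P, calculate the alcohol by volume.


SG = 259/(259 − P);  ABV = (OG − FG)·131.25
OG = 259/(259 − 13.0) = 1.0528
FG = 259/(259 − 4.8) = 1.0189
ABV = (1.0528 − 1.0189)·131.25

4.4576 % ABV


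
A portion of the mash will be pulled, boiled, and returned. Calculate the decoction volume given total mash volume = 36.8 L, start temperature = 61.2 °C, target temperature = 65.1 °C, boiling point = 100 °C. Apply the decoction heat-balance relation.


V_dec = V_total·(T_target − T_start)/(T_boil − T_start)
V_dec = 36.8·(65.1 − 61.2)/(100 − 61.2)

3.6990 L


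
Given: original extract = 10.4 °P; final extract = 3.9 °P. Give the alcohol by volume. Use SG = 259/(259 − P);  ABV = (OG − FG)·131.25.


OG = 259/(259 − 10.4) = 1.0418
FG = 259/(259 − 3.9) = 1.0153
ABV = (1.0418 − 1.0153)·131.25

3.4842 % ABV


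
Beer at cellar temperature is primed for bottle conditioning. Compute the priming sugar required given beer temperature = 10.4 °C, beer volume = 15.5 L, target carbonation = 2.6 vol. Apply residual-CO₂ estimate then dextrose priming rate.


residual = 14.695·(0.01821 + 0.09011·e^(−0.04·T));  sugar = (target − residual)·4.0·V
residual = 14.695·(0.01821 + 0.09011·e^(−0.04·10.4)) = 1.1411
sugar = (2.6 − 1.1411)·4.0·15.5

90.4504 g


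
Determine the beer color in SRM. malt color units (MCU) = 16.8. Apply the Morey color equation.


SRM = 1.4922 · MCU^0.6859
SRM = 1.4922 · 16.8^0.6859

10.3340 SRM


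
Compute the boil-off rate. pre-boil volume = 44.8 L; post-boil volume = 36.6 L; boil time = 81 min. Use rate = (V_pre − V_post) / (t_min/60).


rate = (44.8 − 36.6) / (81/60)

6.0741 L/hr


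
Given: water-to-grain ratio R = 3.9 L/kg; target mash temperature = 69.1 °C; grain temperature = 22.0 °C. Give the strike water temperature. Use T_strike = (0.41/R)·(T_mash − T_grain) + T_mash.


T_strike = (0.41/3.9)·(69.1 − 22.0) + 69.1

74.0515 °C


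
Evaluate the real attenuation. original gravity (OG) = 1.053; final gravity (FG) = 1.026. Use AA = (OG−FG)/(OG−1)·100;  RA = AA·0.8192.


AA = (1.053 − 1.026)/(1.053 − 1)·100 = 50.9434
RA = 50.9434·0.8192

41.7328 %


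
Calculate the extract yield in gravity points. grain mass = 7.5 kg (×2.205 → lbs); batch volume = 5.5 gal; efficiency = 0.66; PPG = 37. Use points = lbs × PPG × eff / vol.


lbs = 7.5 × 2.205 = 16.5375
points = 16.5375 × 37 × 0.66 / 5.5

73.4265 points


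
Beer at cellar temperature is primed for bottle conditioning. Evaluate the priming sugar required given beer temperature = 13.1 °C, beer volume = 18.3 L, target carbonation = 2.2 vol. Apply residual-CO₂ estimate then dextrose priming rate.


residual = 14.695·(0.01821 + 0.09011·e^(−0.04·T));  sugar = (target − residual)·4.0·V
residual = 14.695·(0.01821 + 0.09011·e^(−0.04·13.1)) = 1.0517
sugar = (2.2 − 1.0517)·4.0·18.3

84.0557 g


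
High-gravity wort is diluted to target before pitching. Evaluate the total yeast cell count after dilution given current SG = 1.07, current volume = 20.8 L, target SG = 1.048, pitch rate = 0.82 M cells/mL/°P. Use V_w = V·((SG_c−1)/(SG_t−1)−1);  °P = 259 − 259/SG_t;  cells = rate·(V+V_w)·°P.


V_w = 20.8·((1.07−1)/(1.048−1)−1) = 9.5333
V_final = 20.8 + 9.5333 = 30.3333
°P = 259 − 259/1.048 = 11.8626
cells = 0.82·30.3333·11.8626

295.0623 billion cells


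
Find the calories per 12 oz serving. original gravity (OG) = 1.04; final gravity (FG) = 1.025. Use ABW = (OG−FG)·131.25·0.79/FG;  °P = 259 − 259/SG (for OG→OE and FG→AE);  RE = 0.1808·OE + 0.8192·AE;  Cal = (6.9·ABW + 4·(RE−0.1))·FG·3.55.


ABW = (1.04 − 1.025)·131.25·0.79/1.025 = 1.5174
OE = 259 − 259/1.04 = 9.9615 °P
AE = 259 − 259/1.025 = 6.3171 °P
RE = 0.1808·9.9615 + 0.8192·6.3171 = 6.9760 °P
Cal = (6.9·1.5174 + 4·(6.9760−0.1))·1.025·3.55

138.1775 kcal


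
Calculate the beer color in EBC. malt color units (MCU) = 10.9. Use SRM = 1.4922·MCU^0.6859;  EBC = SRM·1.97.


SRM = 1.4922·10.9^0.6859 = 7.6806
EBC = 7.6806·1.97

15.1309 EBC


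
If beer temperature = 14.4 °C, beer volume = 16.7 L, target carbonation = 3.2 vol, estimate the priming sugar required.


residual = 14.695·(0.01821 + 0.09011·e^(−0.04·T));  sugar = (target − residual)·4.0·V
residual = 14.695·(0.01821 + 0.09011·e^(−0.04·14.4)) = 1.0120
sugar = (3.2 − 1.0120)·4.0·16.7

146.1607 g


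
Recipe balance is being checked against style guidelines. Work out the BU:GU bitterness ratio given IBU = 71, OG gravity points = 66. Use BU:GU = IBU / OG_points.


BU:GU = 71 / 66

1.0758


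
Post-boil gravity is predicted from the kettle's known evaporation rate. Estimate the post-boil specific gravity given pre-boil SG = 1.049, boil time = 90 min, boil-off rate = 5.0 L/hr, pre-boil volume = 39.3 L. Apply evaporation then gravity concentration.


V_post = V_pre − rate·(t/60);  SG_post = 1 + (SG_pre−1)·V_pre/V_post
V_post = 39.3 − 5.0·(90/60) = 31.8000
SG_post = 1 + (1.049 − 1)·39.3/31.8000

1.0606


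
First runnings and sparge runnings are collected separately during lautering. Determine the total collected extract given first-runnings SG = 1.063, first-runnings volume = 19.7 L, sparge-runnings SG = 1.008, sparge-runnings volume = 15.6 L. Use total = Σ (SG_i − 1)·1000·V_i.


first = (1.063 − 1)·1000·19.7 = 1241.1000
sparge = (1.008 − 1)·1000·15.6 = 124.8000
total = 1241.1000 + 124.8000

1365.9000 gravity·L


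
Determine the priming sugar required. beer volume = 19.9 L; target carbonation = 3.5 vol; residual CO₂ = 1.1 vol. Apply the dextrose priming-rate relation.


sugar = (target − residual)·4.0·V
sugar = (3.5 − 1.1)·4.0·19.9

191.0400 g


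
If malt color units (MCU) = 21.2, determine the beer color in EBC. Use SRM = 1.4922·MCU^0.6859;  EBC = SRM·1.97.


SRM = 1.4922·21.2^0.6859 = 12.1216
EBC = 12.1216·1.97

23.8796 EBC


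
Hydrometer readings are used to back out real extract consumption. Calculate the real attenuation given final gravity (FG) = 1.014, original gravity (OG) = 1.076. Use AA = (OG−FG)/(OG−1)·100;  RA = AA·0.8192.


AA = (1.076 − 1.014)/(1.076 − 1)·100 = 81.5789
RA = 81.5789·0.8192

66.8295 %


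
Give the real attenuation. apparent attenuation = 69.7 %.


RA = AA · 0.8192
RA = 69.7 · 0.8192

57.0982 %


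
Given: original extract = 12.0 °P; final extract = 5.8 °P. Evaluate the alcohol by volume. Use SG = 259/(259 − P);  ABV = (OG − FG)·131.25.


OG = 259/(259 − 12.0) = 1.0486
FG = 259/(259 − 5.8) = 1.0229
ABV = (1.0486 − 1.0229)·131.25

3.3700 % ABV


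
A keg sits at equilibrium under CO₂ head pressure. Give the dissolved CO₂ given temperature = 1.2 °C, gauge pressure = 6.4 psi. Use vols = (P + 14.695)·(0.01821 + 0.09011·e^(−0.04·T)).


vols = (6.4 + 14.695)·(0.01821 + 0.09011·e^(−0.04·1.2))

2.1959 volumes


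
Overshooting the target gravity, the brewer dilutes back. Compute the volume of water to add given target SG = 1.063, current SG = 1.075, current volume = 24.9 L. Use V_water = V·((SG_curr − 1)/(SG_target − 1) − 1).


V_water = 24.9·((1.075 − 1)/(1.063 − 1) − 1)

4.7429 L


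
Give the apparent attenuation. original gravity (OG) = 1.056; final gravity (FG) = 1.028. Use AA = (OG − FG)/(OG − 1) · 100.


AA = (1.056 − 1.028)/(1.056 − 1) · 100

50.0000 %


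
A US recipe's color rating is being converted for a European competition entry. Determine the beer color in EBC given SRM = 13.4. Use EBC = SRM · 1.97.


EBC = 13.4 · 1.97

26.3980 EBC


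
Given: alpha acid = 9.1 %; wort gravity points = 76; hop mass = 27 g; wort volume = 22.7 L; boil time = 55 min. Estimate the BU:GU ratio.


U = 1.65·0.000125^(GP/1000)·(1−e^(−0.04t))/4.15;  IBU = (α/100)·m·U·1000/V;  BU:GU = IBU/GP
U = 1.65·0.000125^(76/1000)·(1−e^(−0.04·55))/4.15 = 0.1786
IBU = (9.1/100)·27·0.1786·1000/22.7 = 19.3276
BU:GU = 19.3276/76

0.2543


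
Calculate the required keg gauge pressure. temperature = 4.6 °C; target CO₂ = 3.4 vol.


psi = vols/(0.01821 + 0.09011·e^(−0.04·T)) − 14.695
psi = 3.4/(0.01821 + 0.09011·e^(−0.04·4.6)) − 14.695

21.7952 psi


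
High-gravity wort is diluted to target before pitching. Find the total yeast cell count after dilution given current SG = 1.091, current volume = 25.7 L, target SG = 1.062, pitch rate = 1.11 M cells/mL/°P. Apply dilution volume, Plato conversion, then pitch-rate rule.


V_w = V·((SG_c−1)/(SG_t−1)−1);  °P = 259 − 259/SG_t;  cells = rate·(V+V_w)·°P
V_w = 25.7·((1.091−1)/(1.062−1)−1) = 12.0210
V_final = 25.7 + 12.0210 = 37.7210
°P = 259 − 259/1.062 = 15.1205
cells = 1.11·37.7210·15.1205

633.1006 billion cells


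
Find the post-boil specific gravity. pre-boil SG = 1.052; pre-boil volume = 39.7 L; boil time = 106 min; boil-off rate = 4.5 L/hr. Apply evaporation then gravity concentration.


V_post = V_pre − rate·(t/60);  SG_post = 1 + (SG_pre−1)·V_pre/V_post
V_post = 39.7 − 4.5·(106/60) = 31.7500
SG_post = 1 + (1.052 − 1)·39.7/31.7500

1.0650


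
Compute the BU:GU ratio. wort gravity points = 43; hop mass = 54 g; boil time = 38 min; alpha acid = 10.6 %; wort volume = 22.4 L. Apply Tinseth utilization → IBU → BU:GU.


U = 1.65·0.000125^(GP/1000)·(1−e^(−0.04t))/4.15;  IBU = (α/100)·m·U·1000/V;  BU:GU = IBU/GP
U = 1.65·0.000125^(43/1000)·(1−e^(−0.04·38))/4.15 = 0.2111
IBU = (10.6/100)·54·0.2111·1000/22.4 = 53.9344
BU:GU = 53.9344/43

1.2543


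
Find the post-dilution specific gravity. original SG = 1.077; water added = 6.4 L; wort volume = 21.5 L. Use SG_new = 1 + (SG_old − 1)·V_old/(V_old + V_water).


pts = (1.077 − 1)·1000·21.5/(21.5 + 6.4) = 59.3369
SG_new = 1 + 59.3369/1000

1.0593


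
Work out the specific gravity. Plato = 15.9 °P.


SG = 259/(259 − P)
SG = 259/(259 − 15.9)

1.0654


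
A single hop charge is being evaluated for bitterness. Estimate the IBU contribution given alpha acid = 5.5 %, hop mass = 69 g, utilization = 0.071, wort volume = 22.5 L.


IBU = (α/100)·mass·U·1000 / V
IBU = (5.5/100)·69·0.071·1000 / 22.5

11.9753 IBU


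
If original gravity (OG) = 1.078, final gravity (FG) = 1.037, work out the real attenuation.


AA = (OG−FG)/(OG−1)·100;  RA = AA·0.8192
AA = (1.078 − 1.037)/(1.078 − 1)·100 = 52.5641
RA = 52.5641·0.8192

43.0605 %


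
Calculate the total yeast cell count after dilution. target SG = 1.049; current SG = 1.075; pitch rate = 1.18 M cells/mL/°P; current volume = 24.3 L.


V_w = V·((SG_c−1)/(SG_t−1)−1);  °P = 259 − 259/SG_t;  cells = rate·(V+V_w)·°P
V_w = 24.3·((1.075−1)/(1.049−1)−1) = 12.8939
V_final = 24.3 + 12.8939 = 37.1939
°P = 259 − 259/1.049 = 12.0982
cells = 1.18·37.1939·12.0982

530.9747 billion cells


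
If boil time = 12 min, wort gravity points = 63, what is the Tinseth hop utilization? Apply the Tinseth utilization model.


U = 1.65·0.000125^(GP/1000) · (1 − e^(−0.04·t))/4.15
bigness = 1.65·0.000125^(63/1000) = 0.9367
boil_factor = (1 − e^(−0.04·12))/4.15 = 0.0919
U = 0.9367 · 0.0919

0.0860


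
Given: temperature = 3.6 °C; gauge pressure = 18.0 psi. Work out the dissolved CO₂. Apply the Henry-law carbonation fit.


vols = (P + 14.695)·(0.01821 + 0.09011·e^(−0.04·T))
vols = (18.0 + 14.695)·(0.01821 + 0.09011·e^(−0.04·3.6))

3.1464 volumes


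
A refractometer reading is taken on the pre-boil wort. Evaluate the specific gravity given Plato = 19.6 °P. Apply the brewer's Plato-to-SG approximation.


SG = 259/(259 − P)
SG = 259/(259 − 19.6)

1.0819


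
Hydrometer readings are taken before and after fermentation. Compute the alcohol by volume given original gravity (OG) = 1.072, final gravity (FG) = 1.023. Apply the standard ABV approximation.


ABV = (OG − FG) · 131.25
ABV = (1.072 − 1.023) · 131.25

6.4313 % ABV


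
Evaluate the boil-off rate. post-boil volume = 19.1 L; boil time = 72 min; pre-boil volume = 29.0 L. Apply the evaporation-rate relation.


rate = (V_pre − V_post) / (t_min/60)
rate = (29.0 − 19.1) / (72/60)

8.2500 L/hr


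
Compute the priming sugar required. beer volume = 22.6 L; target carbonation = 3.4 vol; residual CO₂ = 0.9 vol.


sugar = (target − residual)·4.0·V
sugar = (3.4 − 0.9)·4.0·22.6

226.0000 g


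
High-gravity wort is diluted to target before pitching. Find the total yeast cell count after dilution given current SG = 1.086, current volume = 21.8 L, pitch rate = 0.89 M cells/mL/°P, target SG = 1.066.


V_w = V·((SG_c−1)/(SG_t−1)−1);  °P = 259 − 259/SG_t;  cells = rate·(V+V_w)·°P
V_w = 21.8·((1.086−1)/(1.066−1)−1) = 6.6061
V_final = 21.8 + 6.6061 = 28.4061
°P = 259 − 259/1.066 = 16.0356
cells = 0.89·28.4061·16.0356

405.4035 billion cells


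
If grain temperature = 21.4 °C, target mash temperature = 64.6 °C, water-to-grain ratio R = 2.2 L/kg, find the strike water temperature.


T_strike = (0.41/R)·(T_mash − T_grain) + T_mash
T_strike = (0.41/2.2)·(64.6 − 21.4) + 64.6

72.6509 °C


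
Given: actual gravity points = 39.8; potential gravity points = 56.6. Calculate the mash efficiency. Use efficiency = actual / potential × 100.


efficiency = 39.8 / 56.6 × 100

70.3180 %


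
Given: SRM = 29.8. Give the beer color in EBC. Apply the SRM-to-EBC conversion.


EBC = SRM · 1.97
EBC = 29.8 · 1.97

58.7060 EBC


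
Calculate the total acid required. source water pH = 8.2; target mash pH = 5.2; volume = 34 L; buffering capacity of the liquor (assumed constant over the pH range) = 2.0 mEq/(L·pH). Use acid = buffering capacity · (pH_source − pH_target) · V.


acid = 2.0 · (8.2 − 5.2) · 34

204.0000 mEq


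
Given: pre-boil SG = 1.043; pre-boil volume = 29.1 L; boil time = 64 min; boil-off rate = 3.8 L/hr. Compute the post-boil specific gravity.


V_post = V_pre − rate·(t/60);  SG_post = 1 + (SG_pre−1)·V_pre/V_post
V_post = 29.1 − 3.8·(64/60) = 25.0467
SG_post = 1 + (1.043 − 1)·29.1/25.0467

1.0500


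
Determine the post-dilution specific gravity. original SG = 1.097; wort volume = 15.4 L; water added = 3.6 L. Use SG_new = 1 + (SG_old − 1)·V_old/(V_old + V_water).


pts = (1.097 − 1)·1000·15.4/(15.4 + 3.6) = 78.6211
SG_new = 1 + 78.6211/1000

1.0786


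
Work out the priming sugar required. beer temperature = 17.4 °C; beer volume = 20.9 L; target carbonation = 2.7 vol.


residual = 14.695·(0.01821 + 0.09011·e^(−0.04·T));  sugar = (target − residual)·4.0·V
residual = 14.695·(0.01821 + 0.09011·e^(−0.04·17.4)) = 0.9278
sugar = (2.7 − 0.9278)·4.0·20.9

148.1565 g


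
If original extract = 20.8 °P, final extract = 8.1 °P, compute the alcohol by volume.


SG = 259/(259 − P);  ABV = (OG − FG)·131.25
OG = 259/(259 − 20.8) = 1.0873
FG = 259/(259 − 8.1) = 1.0323
ABV = (1.0873 − 1.0323)·131.25

7.2237 % ABV


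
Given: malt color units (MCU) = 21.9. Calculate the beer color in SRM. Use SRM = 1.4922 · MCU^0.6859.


SRM = 1.4922 · 21.9^0.6859

12.3947 SRM


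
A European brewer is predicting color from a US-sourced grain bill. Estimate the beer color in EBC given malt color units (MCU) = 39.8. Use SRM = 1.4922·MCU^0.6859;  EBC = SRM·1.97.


SRM = 1.4922·39.8^0.6859 = 18.6718
EBC = 18.6718·1.97

36.7835 EBC


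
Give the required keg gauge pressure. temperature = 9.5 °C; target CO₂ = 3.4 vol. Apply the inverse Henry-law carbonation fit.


psi = vols/(0.01821 + 0.09011·e^(−0.04·T)) − 14.695
psi = 3.4/(0.01821 + 0.09011·e^(−0.04·9.5)) − 14.695

27.8940 psi


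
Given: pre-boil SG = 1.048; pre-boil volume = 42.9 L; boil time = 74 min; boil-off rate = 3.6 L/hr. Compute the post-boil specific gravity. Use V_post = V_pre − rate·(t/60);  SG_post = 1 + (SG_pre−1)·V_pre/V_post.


V_post = 42.9 − 3.6·(74/60) = 38.4600
SG_post = 1 + (1.048 − 1)·42.9/38.4600

1.0535


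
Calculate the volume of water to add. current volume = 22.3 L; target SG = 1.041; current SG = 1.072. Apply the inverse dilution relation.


V_water = V·((SG_curr − 1)/(SG_target − 1) − 1)
V_water = 22.3·((1.072 − 1)/(1.041 − 1) − 1)

16.8610 L


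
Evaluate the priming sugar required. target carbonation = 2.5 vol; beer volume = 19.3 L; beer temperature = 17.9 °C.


residual = 14.695·(0.01821 + 0.09011·e^(−0.04·T));  sugar = (target − residual)·4.0·V
residual = 14.695·(0.01821 + 0.09011·e^(−0.04·17.9)) = 0.9147
sugar = (2.5 − 0.9147)·4.0·19.3

122.3836 g


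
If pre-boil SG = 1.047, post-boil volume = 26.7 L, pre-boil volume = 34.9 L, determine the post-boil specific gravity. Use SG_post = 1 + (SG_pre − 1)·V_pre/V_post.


pts_pre = (1.047 − 1)·1000 = 47.0000
pts_post = 47.0000·34.9/26.7 = 61.4345
SG_post = 1 + 61.4345/1000

1.0614


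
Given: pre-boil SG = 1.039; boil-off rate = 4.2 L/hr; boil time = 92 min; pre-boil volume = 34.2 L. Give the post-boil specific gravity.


V_post = V_pre − rate·(t/60);  SG_post = 1 + (SG_pre−1)·V_pre/V_post
V_post = 34.2 − 4.2·(92/60) = 27.7600
SG_post = 1 + (1.039 − 1)·34.2/27.7600

1.0480


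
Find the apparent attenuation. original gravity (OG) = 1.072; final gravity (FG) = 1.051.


AA = (OG − FG)/(OG − 1) · 100
AA = (1.072 − 1.051)/(1.072 − 1) · 100

29.1667 %


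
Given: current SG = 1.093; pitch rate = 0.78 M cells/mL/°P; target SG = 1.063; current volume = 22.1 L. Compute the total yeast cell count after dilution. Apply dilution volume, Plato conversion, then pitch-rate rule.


V_w = V·((SG_c−1)/(SG_t−1)−1);  °P = 259 − 259/SG_t;  cells = rate·(V+V_w)·°P
V_w = 22.1·((1.093−1)/(1.063−1)−1) = 10.5238
V_final = 22.1 + 10.5238 = 32.6238
°P = 259 − 259/1.063 = 15.3500
cells = 0.78·32.6238·15.3500

390.6037 billion cells


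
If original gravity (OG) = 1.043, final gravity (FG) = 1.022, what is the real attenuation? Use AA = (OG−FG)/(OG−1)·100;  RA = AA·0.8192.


AA = (1.043 − 1.022)/(1.043 − 1)·100 = 48.8372
RA = 48.8372·0.8192

40.0074 %


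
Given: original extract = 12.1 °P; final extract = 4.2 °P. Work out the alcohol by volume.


SG = 259/(259 − P);  ABV = (OG − FG)·131.25
OG = 259/(259 − 12.1) = 1.0490
FG = 259/(259 − 4.2) = 1.0165
ABV = (1.0490 − 1.0165)·131.25

4.2688 % ABV


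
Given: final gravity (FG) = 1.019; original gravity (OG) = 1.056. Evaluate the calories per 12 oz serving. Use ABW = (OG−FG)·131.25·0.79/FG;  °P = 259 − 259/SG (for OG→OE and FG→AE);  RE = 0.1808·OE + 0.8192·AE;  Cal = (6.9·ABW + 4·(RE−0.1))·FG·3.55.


ABW = (1.056 − 1.019)·131.25·0.79/1.019 = 3.7649
OE = 259 − 259/1.056 = 13.7348 °P
AE = 259 − 259/1.019 = 4.8292 °P
RE = 0.1808·13.7348 + 0.8192·4.8292 = 6.4394 °P
Cal = (6.9·3.7649 + 4·(6.4394−0.1))·1.019·3.55

185.7031 kcal


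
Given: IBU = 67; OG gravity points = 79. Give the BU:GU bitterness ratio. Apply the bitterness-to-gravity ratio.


BU:GU = IBU / OG_points
BU:GU = 67 / 79

0.8481


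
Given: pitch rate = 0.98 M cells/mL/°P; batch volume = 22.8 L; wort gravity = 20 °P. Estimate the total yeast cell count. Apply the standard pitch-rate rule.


cells (billions) = rate · V_L · °P
cells = 0.98 · 22.8 · 20

446.8800 billion cells


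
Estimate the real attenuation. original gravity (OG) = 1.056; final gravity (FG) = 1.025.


AA = (OG−FG)/(OG−1)·100;  RA = AA·0.8192
AA = (1.056 − 1.025)/(1.056 − 1)·100 = 55.3571
RA = 55.3571·0.8192

45.3486 %


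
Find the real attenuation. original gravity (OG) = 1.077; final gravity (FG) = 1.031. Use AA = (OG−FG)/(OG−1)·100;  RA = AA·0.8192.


AA = (1.077 − 1.031)/(1.077 − 1)·100 = 59.7403
RA = 59.7403·0.8192

48.9392 %


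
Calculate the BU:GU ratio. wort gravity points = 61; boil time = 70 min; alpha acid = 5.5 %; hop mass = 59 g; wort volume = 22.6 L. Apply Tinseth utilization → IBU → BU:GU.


U = 1.65·0.000125^(GP/1000)·(1−e^(−0.04t))/4.15;  IBU = (α/100)·m·U·1000/V;  BU:GU = IBU/GP
U = 1.65·0.000125^(61/1000)·(1−e^(−0.04·70))/4.15 = 0.2158
IBU = (5.5/100)·59·0.2158·1000/22.6 = 30.9890
BU:GU = 30.9890/61

0.5080


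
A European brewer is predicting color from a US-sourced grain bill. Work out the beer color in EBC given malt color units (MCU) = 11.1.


SRM = 1.4922·MCU^0.6859;  EBC = SRM·1.97
SRM = 1.4922·11.1^0.6859 = 7.7770
EBC = 7.7770·1.97

15.3208 EBC


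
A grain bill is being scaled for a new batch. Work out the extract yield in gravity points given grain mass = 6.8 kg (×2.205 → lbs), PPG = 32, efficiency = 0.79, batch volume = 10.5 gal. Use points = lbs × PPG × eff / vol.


lbs = 6.8 × 2.205 = 14.9940
points = 14.9940 × 32 × 0.79 / 10.5

36.0998 points


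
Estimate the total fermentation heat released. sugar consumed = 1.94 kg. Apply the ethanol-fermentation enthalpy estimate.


Q = m_sugar · 590 kJ/kg
Q = 1.94 · 590

1144.6000 kJ


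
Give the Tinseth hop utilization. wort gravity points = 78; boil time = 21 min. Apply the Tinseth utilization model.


U = 1.65·0.000125^(GP/1000) · (1 − e^(−0.04·t))/4.15
bigness = 1.65·0.000125^(78/1000) = 0.8185
boil_factor = (1 − e^(−0.04·21))/4.15 = 0.1369
U = 0.8185 · 0.1369

0.1121


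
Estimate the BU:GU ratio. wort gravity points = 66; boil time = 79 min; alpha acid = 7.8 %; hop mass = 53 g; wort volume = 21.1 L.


U = 1.65·0.000125^(GP/1000)·(1−e^(−0.04t))/4.15;  IBU = (α/100)·m·U·1000/V;  BU:GU = IBU/GP
U = 1.65·0.000125^(66/1000)·(1−e^(−0.04·79))/4.15 = 0.2104
IBU = (7.8/100)·53·0.2104·1000/21.1 = 41.2185
BU:GU = 41.2185/66

0.6245


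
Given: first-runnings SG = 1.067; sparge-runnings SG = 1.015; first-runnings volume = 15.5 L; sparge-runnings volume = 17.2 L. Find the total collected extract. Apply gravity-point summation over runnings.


total = Σ (SG_i − 1)·1000·V_i
first = (1.067 − 1)·1000·15.5 = 1038.5000
sparge = (1.015 − 1)·1000·17.2 = 258.0000
total = 1038.5000 + 258.0000

1296.5000 gravity·L


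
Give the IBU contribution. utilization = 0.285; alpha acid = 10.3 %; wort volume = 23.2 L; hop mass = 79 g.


IBU = (α/100)·mass·U·1000 / V
IBU = (10.3/100)·79·0.285·1000 / 23.2

99.9588 IBU


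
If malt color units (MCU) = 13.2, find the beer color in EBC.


SRM = 1.4922·MCU^0.6859;  EBC = SRM·1.97
SRM = 1.4922·13.2^0.6859 = 8.7585
EBC = 8.7585·1.97

17.2542 EBC


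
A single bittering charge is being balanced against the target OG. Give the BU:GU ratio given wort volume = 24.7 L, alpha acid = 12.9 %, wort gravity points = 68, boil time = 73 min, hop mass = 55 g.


U = 1.65·0.000125^(GP/1000)·(1−e^(−0.04t))/4.15;  IBU = (α/100)·m·U·1000/V;  BU:GU = IBU/GP
U = 1.65·0.000125^(68/1000)·(1−e^(−0.04·73))/4.15 = 0.2041
IBU = (12.9/100)·55·0.2041·1000/24.7 = 58.6412
BU:GU = 58.6412/68

0.8624


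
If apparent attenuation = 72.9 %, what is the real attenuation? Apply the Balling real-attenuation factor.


RA = AA · 0.8192
RA = 72.9 · 0.8192

59.7197 %


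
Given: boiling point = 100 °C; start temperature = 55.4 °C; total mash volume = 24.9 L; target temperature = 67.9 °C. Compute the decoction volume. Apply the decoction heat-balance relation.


V_dec = V_total·(T_target − T_start)/(T_boil − T_start)
V_dec = 24.9·(67.9 − 55.4)/(100 − 55.4)

6.9787 L


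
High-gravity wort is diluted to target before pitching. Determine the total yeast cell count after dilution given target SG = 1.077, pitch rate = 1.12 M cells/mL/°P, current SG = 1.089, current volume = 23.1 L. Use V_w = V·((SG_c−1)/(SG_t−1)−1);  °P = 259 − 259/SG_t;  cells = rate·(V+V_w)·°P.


V_w = 23.1·((1.089−1)/(1.077−1)−1) = 3.6000
V_final = 23.1 + 3.6000 = 26.7000
°P = 259 − 259/1.077 = 18.5172
cells = 1.12·26.7000·18.5172

553.7377 billion cells


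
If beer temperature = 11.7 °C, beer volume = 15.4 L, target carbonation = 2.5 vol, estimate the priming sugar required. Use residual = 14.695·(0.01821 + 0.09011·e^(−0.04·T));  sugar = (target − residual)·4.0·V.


residual = 14.695·(0.01821 + 0.09011·e^(−0.04·11.7)) = 1.0969
sugar = (2.5 − 1.0969)·4.0·15.4

86.4334 g


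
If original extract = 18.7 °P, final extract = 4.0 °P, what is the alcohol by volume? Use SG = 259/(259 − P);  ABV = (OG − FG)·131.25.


OG = 259/(259 − 18.7) = 1.0778
FG = 259/(259 − 4.0) = 1.0157
ABV = (1.0778 − 1.0157)·131.25

8.1550 % ABV


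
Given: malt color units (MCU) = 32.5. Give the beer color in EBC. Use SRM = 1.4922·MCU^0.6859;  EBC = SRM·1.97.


SRM = 1.4922·32.5^0.6859 = 16.2490
EBC = 16.2490·1.97

32.0106 EBC


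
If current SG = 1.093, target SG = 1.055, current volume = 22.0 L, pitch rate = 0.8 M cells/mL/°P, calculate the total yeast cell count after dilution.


V_w = V·((SG_c−1)/(SG_t−1)−1);  °P = 259 − 259/SG_t;  cells = rate·(V+V_w)·°P
V_w = 22.0·((1.093−1)/(1.055−1)−1) = 15.2000
V_final = 22.0 + 15.2000 = 37.2000
°P = 259 − 259/1.055 = 13.5024
cells = 0.8·37.2000·13.5024

401.8305 billion cells


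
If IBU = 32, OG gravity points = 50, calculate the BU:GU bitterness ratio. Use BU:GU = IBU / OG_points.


BU:GU = 32 / 50

0.6400


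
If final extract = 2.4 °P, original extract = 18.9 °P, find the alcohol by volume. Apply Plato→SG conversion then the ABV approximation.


SG = 259/(259 − P);  ABV = (OG − FG)·131.25
OG = 259/(259 − 18.9) = 1.0787
FG = 259/(259 − 2.4) = 1.0094
ABV = (1.0787 − 1.0094)·131.25

9.1040 % ABV


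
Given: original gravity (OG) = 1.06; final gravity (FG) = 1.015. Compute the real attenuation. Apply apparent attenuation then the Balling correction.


AA = (OG−FG)/(OG−1)·100;  RA = AA·0.8192
AA = (1.06 − 1.015)/(1.06 − 1)·100 = 75.0000
RA = 75.0000·0.8192

61.4400 %


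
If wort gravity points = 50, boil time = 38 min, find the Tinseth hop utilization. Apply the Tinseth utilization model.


U = 1.65·0.000125^(GP/1000) · (1 − e^(−0.04·t))/4.15
bigness = 1.65·0.000125^(50/1000) = 1.0528
boil_factor = (1 − e^(−0.04·38))/4.15 = 0.1883
U = 1.0528 · 0.1883

0.1982


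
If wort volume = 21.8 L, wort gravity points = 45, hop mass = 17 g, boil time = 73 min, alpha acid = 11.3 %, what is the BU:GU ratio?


U = 1.65·0.000125^(GP/1000)·(1−e^(−0.04t))/4.15;  IBU = (α/100)·m·U·1000/V;  BU:GU = IBU/GP
U = 1.65·0.000125^(45/1000)·(1−e^(−0.04·73))/4.15 = 0.2510
IBU = (11.3/100)·17·0.2510·1000/21.8 = 22.1202
BU:GU = 22.1202/45

0.4916


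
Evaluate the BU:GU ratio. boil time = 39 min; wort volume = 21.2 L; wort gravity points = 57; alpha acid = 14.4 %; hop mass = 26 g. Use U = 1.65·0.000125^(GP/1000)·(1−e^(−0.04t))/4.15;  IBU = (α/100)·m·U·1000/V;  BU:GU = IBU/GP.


U = 1.65·0.000125^(57/1000)·(1−e^(−0.04·39))/4.15 = 0.1882
IBU = (14.4/100)·26·0.1882·1000/21.2 = 33.2286
BU:GU = 33.2286/57

0.5830


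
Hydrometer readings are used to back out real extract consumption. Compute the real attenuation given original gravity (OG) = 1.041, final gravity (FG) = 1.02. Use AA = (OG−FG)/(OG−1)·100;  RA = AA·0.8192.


AA = (1.041 − 1.02)/(1.041 − 1)·100 = 51.2195
RA = 51.2195·0.8192

41.9590 %


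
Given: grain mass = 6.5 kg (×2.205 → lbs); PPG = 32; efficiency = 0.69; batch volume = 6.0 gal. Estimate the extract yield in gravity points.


points = lbs × PPG × eff / vol
lbs = 6.5 × 2.205 = 14.3325
points = 14.3325 × 32 × 0.69 / 6.0

52.7436 points


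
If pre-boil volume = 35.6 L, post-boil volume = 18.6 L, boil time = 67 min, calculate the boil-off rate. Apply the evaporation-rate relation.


rate = (V_pre − V_post) / (t_min/60)
rate = (35.6 − 18.6) / (67/60)

15.2239 L/hr


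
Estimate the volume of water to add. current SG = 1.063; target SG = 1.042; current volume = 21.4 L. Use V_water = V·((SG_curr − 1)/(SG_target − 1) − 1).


V_water = 21.4·((1.063 − 1)/(1.042 − 1) − 1)

10.7000 L


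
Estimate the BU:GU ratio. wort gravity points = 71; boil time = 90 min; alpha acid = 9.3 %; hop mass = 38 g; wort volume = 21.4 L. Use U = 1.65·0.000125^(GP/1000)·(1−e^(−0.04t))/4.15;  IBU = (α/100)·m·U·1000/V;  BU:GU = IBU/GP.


U = 1.65·0.000125^(71/1000)·(1−e^(−0.04·90))/4.15 = 0.2043
IBU = (9.3/100)·38·0.2043·1000/21.4 = 33.7394
BU:GU = 33.7394/71

0.4752


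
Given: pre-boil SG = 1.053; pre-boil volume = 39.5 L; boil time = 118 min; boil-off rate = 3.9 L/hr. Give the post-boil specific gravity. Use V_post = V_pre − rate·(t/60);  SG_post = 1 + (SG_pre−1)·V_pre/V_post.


V_post = 39.5 − 3.9·(118/60) = 31.8300
SG_post = 1 + (1.053 − 1)·39.5/31.8300

1.0658


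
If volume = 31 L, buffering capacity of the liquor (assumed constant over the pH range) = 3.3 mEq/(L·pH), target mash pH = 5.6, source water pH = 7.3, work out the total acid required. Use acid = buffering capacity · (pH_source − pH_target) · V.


acid = 3.3 · (7.3 − 5.6) · 31

173.9100 mEq


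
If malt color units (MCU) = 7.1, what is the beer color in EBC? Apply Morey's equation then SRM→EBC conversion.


SRM = 1.4922·MCU^0.6859;  EBC = SRM·1.97
SRM = 1.4922·7.1^0.6859 = 5.7241
EBC = 5.7241·1.97

11.2764 EBC


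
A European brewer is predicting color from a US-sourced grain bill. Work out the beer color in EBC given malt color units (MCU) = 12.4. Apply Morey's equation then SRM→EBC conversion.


SRM = 1.4922·MCU^0.6859;  EBC = SRM·1.97
SRM = 1.4922·12.4^0.6859 = 8.3908
EBC = 8.3908·1.97

16.5299 EBC


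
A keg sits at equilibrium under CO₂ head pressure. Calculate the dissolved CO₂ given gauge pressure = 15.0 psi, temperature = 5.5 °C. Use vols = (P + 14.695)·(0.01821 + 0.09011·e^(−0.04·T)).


vols = (15.0 + 14.695)·(0.01821 + 0.09011·e^(−0.04·5.5))

2.6881 volumes


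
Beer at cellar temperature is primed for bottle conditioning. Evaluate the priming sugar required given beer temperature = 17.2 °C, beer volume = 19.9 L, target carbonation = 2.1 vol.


residual = 14.695·(0.01821 + 0.09011·e^(−0.04·T));  sugar = (target − residual)·4.0·V
residual = 14.695·(0.01821 + 0.09011·e^(−0.04·17.2)) = 0.9331
sugar = (2.1 − 0.9331)·4.0·19.9

92.8856 g


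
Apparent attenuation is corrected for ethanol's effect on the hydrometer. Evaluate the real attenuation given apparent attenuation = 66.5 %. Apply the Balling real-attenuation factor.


RA = AA · 0.8192
RA = 66.5 · 0.8192

54.4768 %
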